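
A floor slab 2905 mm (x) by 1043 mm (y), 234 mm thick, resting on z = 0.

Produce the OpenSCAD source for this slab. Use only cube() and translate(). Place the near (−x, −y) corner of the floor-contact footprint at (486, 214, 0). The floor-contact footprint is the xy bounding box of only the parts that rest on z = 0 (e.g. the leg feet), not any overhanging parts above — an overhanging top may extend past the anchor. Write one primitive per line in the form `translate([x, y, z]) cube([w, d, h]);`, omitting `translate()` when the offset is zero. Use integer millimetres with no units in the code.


translate([486, 214, 0]) cube([2905, 1043, 234]);


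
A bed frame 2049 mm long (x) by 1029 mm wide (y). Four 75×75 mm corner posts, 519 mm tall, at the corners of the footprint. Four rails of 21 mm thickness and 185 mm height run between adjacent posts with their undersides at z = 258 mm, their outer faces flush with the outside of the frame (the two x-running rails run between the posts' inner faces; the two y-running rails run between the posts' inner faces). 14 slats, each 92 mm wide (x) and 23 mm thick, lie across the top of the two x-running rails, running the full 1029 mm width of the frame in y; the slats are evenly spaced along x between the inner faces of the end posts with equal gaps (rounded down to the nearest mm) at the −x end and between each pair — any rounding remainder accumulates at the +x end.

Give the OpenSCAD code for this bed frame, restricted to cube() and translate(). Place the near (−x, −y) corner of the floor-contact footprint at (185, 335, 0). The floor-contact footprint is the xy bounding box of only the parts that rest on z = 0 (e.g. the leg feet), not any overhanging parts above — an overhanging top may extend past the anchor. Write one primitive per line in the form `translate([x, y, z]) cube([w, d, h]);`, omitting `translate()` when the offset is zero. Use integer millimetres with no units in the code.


translate([185, 335, 0]) cube([75, 75, 519]);
translate([185, 1289, 0]) cube([75, 75, 519]);
translate([2159, 335, 0]) cube([75, 75, 519]);
translate([2159, 1289, 0]) cube([75, 75, 519]);
translate([260, 335, 258]) cube([1899, 21, 185]);
translate([260, 1343, 258]) cube([1899, 21, 185]);
translate([185, 410, 258]) cube([21, 879, 185]);
translate([2213, 410, 258]) cube([21, 879, 185]);
translate([300, 335, 443]) cube([92, 1029, 23]);
translate([432, 335, 443]) cube([92, 1029, 23]);
translate([564, 335, 443]) cube([92, 1029, 23]);
translate([696, 335, 443]) cube([92, 1029, 23]);
translate([828, 335, 443]) cube([92, 1029, 23]);
translate([960, 335, 443]) cube([92, 1029, 23]);
translate([1092, 335, 443]) cube([92, 1029, 23]);
translate([1224, 335, 443]) cube([92, 1029, 23]);
translate([1356, 335, 443]) cube([92, 1029, 23]);
translate([1488, 335, 443]) cube([92, 1029, 23]);
translate([1620, 335, 443]) cube([92, 1029, 23]);
translate([1752, 335, 443]) cube([92, 1029, 23]);
translate([1884, 335, 443]) cube([92, 1029, 23]);
translate([2016, 335, 443]) cube([92, 1029, 23]);


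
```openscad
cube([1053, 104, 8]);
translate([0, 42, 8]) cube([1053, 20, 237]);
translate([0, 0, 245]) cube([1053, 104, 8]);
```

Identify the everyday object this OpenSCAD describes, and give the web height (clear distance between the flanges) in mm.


An I-beam. The web height is 237 mm.

Two wide flanges with a thin centred web — an I-beam. Overall 253 mm minus two 8 mm flanges gives a web of 253 − 2·8 = 237 mm.


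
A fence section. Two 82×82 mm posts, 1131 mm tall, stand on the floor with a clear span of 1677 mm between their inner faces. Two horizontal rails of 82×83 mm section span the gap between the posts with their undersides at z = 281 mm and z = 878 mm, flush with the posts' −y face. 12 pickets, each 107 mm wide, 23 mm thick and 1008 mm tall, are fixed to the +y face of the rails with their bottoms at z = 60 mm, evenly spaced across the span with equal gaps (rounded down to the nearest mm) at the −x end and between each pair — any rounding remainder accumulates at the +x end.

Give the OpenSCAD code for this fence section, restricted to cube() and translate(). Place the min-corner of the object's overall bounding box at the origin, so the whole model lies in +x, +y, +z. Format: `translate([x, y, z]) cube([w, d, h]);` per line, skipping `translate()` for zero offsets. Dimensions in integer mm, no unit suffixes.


cube([82, 82, 1131]);
translate([1759, 0, 0]) cube([82, 82, 1131]);
translate([82, 0, 281]) cube([1677, 82, 83]);
translate([82, 0, 878]) cube([1677, 82, 83]);
translate([112, 82, 60]) cube([107, 23, 1008]);
translate([249, 82, 60]) cube([107, 23, 1008]);
translate([386, 82, 60]) cube([107, 23, 1008]);
translate([523, 82, 60]) cube([107, 23, 1008]);
translate([660, 82, 60]) cube([107, 23, 1008]);
translate([797, 82, 60]) cube([107, 23, 1008]);
translate([934, 82, 60]) cube([107, 23, 1008]);
translate([1071, 82, 60]) cube([107, 23, 1008]);
translate([1208, 82, 60]) cube([107, 23, 1008]);
translate([1345, 82, 60]) cube([107, 23, 1008]);
translate([1482, 82, 60]) cube([107, 23, 1008]);
translate([1619, 82, 60]) cube([107, 23, 1008]);


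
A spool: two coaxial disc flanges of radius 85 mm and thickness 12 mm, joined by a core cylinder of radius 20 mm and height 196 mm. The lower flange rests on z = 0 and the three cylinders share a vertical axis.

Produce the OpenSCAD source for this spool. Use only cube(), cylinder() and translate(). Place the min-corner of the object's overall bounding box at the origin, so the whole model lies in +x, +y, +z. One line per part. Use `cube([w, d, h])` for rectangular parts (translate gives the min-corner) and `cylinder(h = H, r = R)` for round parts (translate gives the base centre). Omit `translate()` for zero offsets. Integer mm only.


translate([85, 85, 0]) cylinder(h = 12, r = 85);
translate([85, 85, 12]) cylinder(h = 196, r = 20);
translate([85, 85, 208]) cylinder(h = 12, r = 85);


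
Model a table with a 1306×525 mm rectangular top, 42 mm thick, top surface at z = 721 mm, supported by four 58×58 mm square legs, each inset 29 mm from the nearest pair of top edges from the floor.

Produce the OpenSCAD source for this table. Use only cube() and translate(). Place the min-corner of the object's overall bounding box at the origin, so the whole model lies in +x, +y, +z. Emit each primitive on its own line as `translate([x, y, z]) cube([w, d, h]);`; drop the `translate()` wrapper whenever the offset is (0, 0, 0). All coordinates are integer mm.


// leg_h = 721 - 42 = 679
translate([0, 0, 679]) cube([1306, 525, 42]);
translate([29, 29, 0]) cube([58, 58, 679]);
translate([1219, 29, 0]) cube([58, 58, 679]);
translate([29, 438, 0]) cube([58, 58, 679]);
translate([1219, 438, 0]) cube([58, 58, 679]);


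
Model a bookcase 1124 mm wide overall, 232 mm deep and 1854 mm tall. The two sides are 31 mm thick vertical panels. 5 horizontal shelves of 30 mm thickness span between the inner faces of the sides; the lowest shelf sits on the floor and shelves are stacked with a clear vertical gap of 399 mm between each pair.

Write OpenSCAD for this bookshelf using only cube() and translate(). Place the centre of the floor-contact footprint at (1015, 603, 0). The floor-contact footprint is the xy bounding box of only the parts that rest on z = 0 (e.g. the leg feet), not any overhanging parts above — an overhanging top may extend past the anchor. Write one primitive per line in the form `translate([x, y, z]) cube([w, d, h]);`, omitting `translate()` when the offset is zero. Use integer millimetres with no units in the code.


translate([453, 487, 0]) cube([31, 232, 1854]);
translate([1546, 487, 0]) cube([31, 232, 1854]);
translate([484, 487, 0]) cube([1062, 232, 30]);
translate([484, 487, 429]) cube([1062, 232, 30]);
translate([484, 487, 858]) cube([1062, 232, 30]);
translate([484, 487, 1287]) cube([1062, 232, 30]);
translate([484, 487, 1716]) cube([1062, 232, 30]);


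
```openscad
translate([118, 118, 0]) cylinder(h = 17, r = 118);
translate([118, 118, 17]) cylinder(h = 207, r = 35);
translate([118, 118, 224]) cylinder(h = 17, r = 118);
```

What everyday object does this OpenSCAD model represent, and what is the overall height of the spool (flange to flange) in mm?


A spool. The overall height is 241 mm.

Three coaxial cylinders, large–small–large — a spool. Two 17 mm flanges and a 207 mm core give 17 + 207 + 17 = 241 mm.


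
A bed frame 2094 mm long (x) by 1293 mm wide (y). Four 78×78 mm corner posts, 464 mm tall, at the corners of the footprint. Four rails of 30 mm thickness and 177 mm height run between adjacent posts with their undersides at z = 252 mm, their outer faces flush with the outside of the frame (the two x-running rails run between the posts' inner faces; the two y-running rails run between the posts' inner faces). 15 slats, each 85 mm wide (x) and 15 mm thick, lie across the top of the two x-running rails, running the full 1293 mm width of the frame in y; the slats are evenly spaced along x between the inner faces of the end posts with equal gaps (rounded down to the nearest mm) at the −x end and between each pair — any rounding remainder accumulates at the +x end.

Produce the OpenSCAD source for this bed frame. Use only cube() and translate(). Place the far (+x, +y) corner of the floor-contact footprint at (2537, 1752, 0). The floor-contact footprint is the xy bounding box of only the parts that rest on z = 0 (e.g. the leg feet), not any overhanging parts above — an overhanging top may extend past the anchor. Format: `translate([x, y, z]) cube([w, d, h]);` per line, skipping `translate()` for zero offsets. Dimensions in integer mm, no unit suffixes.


translate([443, 459, 0]) cube([78, 78, 464]);
translate([443, 1674, 0]) cube([78, 78, 464]);
translate([2459, 459, 0]) cube([78, 78, 464]);
translate([2459, 1674, 0]) cube([78, 78, 464]);
translate([521, 459, 252]) cube([1938, 30, 177]);
translate([521, 1722, 252]) cube([1938, 30, 177]);
translate([443, 537, 252]) cube([30, 1137, 177]);
translate([2507, 537, 252]) cube([30, 1137, 177]);
translate([562, 459, 429]) cube([85, 1293, 15]);
translate([688, 459, 429]) cube([85, 1293, 15]);
translate([814, 459, 429]) cube([85, 1293, 15]);
translate([940, 459, 429]) cube([85, 1293, 15]);
translate([1066, 459, 429]) cube([85, 1293, 15]);
translate([1192, 459, 429]) cube([85, 1293, 15]);
translate([1318, 459, 429]) cube([85, 1293, 15]);
translate([1444, 459, 429]) cube([85, 1293, 15]);
translate([1570, 459, 429]) cube([85, 1293, 15]);
translate([1696, 459, 429]) cube([85, 1293, 15]);
translate([1822, 459, 429]) cube([85, 1293, 15]);
translate([1948, 459, 429]) cube([85, 1293, 15]);
translate([2074, 459, 429]) cube([85, 1293, 15]);
translate([2200, 459, 429]) cube([85, 1293, 15]);
translate([2326, 459, 429]) cube([85, 1293, 15]);


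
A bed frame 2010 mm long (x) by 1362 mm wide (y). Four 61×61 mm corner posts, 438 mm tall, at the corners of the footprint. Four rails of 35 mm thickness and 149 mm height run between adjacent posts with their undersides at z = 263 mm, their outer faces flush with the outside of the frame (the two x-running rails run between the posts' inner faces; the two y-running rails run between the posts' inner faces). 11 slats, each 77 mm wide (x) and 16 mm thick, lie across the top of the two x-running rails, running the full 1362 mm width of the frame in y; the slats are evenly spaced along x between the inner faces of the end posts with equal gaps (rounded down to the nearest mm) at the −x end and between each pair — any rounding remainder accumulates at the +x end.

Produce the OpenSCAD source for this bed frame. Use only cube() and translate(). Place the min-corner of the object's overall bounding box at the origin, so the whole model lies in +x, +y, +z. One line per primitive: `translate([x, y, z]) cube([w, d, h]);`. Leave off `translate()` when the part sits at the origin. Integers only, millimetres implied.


cube([61, 61, 438]);
translate([0, 1301, 0]) cube([61, 61, 438]);
translate([1949, 0, 0]) cube([61, 61, 438]);
translate([1949, 1301, 0]) cube([61, 61, 438]);
translate([61, 0, 263]) cube([1888, 35, 149]);
translate([61, 1327, 263]) cube([1888, 35, 149]);
translate([0, 61, 263]) cube([35, 1240, 149]);
translate([1975, 61, 263]) cube([35, 1240, 149]);
translate([147, 0, 412]) cube([77, 1362, 16]);
translate([310, 0, 412]) cube([77, 1362, 16]);
translate([473, 0, 412]) cube([77, 1362, 16]);
translate([636, 0, 412]) cube([77, 1362, 16]);
translate([799, 0, 412]) cube([77, 1362, 16]);
translate([962, 0, 412]) cube([77, 1362, 16]);
translate([1125, 0, 412]) cube([77, 1362, 16]);
translate([1288, 0, 412]) cube([77, 1362, 16]);
translate([1451, 0, 412]) cube([77, 1362, 16]);
translate([1614, 0, 412]) cube([77, 1362, 16]);
translate([1777, 0, 412]) cube([77, 1362, 16]);


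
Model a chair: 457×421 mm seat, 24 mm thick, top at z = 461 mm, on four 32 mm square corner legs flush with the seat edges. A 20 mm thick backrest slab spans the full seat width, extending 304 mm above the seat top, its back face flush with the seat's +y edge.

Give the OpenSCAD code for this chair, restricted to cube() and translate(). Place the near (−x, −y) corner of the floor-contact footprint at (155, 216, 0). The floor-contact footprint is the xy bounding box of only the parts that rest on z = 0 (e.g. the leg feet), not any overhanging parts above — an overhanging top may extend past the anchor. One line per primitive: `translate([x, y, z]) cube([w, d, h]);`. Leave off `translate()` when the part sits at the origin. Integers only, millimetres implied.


translate([155, 216, 437]) cube([457, 421, 24]);
translate([155, 216, 0]) cube([32, 32, 437]);
translate([580, 216, 0]) cube([32, 32, 437]);
translate([155, 605, 0]) cube([32, 32, 437]);
translate([580, 605, 0]) cube([32, 32, 437]);
translate([155, 617, 461]) cube([457, 20, 304]);


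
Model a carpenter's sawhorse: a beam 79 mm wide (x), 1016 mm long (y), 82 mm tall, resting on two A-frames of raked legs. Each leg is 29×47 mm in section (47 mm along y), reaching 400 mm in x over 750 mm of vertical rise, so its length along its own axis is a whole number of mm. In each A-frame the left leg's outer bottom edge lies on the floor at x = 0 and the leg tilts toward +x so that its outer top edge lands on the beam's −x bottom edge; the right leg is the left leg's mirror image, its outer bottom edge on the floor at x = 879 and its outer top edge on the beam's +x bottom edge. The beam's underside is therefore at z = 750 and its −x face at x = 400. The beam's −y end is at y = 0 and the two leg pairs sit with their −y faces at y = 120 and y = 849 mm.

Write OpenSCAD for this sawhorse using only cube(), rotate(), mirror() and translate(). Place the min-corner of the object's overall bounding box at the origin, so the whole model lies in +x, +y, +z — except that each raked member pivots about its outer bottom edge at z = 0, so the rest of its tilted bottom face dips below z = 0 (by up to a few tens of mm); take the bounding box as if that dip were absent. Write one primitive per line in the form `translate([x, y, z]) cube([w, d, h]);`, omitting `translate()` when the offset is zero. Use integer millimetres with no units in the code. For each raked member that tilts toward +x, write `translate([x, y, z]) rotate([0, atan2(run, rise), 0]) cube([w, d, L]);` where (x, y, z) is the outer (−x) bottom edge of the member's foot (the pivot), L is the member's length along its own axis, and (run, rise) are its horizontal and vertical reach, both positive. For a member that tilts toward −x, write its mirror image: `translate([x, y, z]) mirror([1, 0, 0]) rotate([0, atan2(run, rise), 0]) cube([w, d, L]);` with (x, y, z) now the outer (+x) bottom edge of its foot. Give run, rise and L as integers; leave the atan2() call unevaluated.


translate([400, 0, 750]) cube([79, 1016, 82]);
translate([0, 120, 0]) rotate([0, atan2(400, 750), 0]) cube([29, 47, 850]);
translate([879, 120, 0]) mirror([1, 0, 0]) rotate([0, atan2(400, 750), 0]) cube([29, 47, 850]);
translate([0, 849, 0]) rotate([0, atan2(400, 750), 0]) cube([29, 47, 850]);
translate([879, 849, 0]) mirror([1, 0, 0]) rotate([0, atan2(400, 750), 0]) cube([29, 47, 850]);


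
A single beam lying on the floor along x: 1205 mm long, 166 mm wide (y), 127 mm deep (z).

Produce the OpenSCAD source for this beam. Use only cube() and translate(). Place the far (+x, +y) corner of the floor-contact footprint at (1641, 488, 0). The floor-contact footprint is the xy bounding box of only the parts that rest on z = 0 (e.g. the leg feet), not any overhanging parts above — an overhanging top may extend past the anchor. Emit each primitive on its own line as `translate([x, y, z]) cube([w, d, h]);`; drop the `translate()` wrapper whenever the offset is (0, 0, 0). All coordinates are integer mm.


translate([436, 322, 0]) cube([1205, 166, 127]);


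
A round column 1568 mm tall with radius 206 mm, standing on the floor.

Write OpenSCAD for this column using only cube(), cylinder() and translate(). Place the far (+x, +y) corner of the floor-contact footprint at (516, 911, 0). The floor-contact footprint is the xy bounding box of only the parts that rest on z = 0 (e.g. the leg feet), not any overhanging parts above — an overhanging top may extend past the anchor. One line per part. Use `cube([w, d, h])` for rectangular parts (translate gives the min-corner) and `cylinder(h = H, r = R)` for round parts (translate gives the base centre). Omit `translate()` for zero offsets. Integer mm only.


translate([310, 705, 0]) cylinder(h = 1568, r = 206);


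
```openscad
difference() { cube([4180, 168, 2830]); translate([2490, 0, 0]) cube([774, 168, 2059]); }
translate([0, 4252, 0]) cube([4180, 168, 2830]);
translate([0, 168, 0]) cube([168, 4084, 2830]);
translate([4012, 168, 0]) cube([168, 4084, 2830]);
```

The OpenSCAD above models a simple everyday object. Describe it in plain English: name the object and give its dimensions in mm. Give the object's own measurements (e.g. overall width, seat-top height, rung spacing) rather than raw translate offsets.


A single room: four walls, each 2830 mm tall and 168 mm thick, enclosing an outside footprint 4180×4420 mm (x × y), no floor or roof. The front and back walls (−y and +y sides) run the full x-width; the side walls fit between their inner faces. A door opening 774 mm wide and 2059 mm tall is cut through the front wall from the floor up, its −x edge 2490 mm from the wall's −x end.


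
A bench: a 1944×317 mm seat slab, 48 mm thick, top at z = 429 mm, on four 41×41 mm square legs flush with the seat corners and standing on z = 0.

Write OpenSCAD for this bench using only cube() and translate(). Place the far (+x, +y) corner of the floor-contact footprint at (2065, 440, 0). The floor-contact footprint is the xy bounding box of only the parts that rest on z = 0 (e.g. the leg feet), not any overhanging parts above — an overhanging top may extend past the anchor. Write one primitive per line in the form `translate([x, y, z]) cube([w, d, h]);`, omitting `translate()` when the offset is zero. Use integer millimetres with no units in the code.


// leg_h = 429 − 48 = 381
translate([121, 123, 381]) cube([1944, 317, 48]);
translate([121, 123, 0]) cube([41, 41, 381]);
translate([121, 399, 0]) cube([41, 41, 381]);
translate([2024, 123, 0]) cube([41, 41, 381]);
translate([2024, 399, 0]) cube([41, 41, 381]);


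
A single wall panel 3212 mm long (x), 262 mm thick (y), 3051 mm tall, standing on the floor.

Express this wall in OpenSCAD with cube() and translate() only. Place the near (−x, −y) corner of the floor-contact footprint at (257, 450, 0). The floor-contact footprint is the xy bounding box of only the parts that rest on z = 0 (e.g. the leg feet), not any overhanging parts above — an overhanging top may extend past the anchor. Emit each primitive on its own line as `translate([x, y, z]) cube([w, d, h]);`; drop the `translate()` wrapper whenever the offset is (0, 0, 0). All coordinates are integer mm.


translate([257, 450, 0]) cube([3212, 262, 3051]);


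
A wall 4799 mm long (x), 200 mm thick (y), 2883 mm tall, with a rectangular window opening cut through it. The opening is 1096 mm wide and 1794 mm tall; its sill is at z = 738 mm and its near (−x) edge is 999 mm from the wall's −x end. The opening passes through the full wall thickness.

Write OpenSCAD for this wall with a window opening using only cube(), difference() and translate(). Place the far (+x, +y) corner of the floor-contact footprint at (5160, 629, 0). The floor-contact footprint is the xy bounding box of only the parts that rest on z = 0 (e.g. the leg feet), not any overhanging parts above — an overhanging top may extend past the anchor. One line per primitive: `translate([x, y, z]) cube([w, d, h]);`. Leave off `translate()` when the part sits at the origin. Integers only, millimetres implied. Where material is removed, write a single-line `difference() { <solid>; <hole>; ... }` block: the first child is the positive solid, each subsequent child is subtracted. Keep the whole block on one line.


difference() { translate([361, 429, 0]) cube([4799, 200, 2883]); translate([1360, 429, 738]) cube([1096, 200, 1794]); }


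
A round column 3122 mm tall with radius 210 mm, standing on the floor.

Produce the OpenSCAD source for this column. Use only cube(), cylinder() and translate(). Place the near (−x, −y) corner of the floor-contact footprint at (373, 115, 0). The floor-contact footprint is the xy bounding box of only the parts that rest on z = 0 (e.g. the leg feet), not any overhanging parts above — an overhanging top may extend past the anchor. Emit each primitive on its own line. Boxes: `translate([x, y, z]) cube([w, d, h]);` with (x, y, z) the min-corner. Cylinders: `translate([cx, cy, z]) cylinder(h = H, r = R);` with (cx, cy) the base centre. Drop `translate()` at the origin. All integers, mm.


translate([583, 325, 0]) cylinder(h = 3122, r = 210);


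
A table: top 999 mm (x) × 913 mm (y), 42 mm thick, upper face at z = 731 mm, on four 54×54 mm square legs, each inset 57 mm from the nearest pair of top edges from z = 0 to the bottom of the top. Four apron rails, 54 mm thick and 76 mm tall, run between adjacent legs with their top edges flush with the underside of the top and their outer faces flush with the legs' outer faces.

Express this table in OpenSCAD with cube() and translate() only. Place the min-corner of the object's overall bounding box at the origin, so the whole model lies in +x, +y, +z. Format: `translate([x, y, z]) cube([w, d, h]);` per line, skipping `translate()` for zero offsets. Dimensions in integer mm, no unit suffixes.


// leg_h = 731 - 42 = 689
// apron z = 689 - 76 = 613
translate([0, 0, 689]) cube([999, 913, 42]);
translate([57, 57, 0]) cube([54, 54, 689]);
translate([888, 57, 0]) cube([54, 54, 689]);
translate([57, 802, 0]) cube([54, 54, 689]);
translate([888, 802, 0]) cube([54, 54, 689]);
translate([111, 57, 613]) cube([777, 54, 76]);
translate([111, 802, 613]) cube([777, 54, 76]);
translate([57, 111, 613]) cube([54, 691, 76]);
translate([888, 111, 613]) cube([54, 691, 76]);


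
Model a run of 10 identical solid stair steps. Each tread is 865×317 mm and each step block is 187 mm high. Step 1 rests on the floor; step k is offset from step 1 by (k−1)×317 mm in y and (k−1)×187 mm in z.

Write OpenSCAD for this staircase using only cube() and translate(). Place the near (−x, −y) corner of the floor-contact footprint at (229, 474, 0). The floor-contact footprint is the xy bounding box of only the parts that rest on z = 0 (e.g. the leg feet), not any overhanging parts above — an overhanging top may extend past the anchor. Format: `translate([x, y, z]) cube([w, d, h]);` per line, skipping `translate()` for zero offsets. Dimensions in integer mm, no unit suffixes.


translate([229, 474, 0]) cube([865, 317, 187]);
translate([229, 791, 187]) cube([865, 317, 187]);
translate([229, 1108, 374]) cube([865, 317, 187]);
translate([229, 1425, 561]) cube([865, 317, 187]);
translate([229, 1742, 748]) cube([865, 317, 187]);
translate([229, 2059, 935]) cube([865, 317, 187]);
translate([229, 2376, 1122]) cube([865, 317, 187]);
translate([229, 2693, 1309]) cube([865, 317, 187]);
translate([229, 3010, 1496]) cube([865, 317, 187]);
translate([229, 3327, 1683]) cube([865, 317, 187]);


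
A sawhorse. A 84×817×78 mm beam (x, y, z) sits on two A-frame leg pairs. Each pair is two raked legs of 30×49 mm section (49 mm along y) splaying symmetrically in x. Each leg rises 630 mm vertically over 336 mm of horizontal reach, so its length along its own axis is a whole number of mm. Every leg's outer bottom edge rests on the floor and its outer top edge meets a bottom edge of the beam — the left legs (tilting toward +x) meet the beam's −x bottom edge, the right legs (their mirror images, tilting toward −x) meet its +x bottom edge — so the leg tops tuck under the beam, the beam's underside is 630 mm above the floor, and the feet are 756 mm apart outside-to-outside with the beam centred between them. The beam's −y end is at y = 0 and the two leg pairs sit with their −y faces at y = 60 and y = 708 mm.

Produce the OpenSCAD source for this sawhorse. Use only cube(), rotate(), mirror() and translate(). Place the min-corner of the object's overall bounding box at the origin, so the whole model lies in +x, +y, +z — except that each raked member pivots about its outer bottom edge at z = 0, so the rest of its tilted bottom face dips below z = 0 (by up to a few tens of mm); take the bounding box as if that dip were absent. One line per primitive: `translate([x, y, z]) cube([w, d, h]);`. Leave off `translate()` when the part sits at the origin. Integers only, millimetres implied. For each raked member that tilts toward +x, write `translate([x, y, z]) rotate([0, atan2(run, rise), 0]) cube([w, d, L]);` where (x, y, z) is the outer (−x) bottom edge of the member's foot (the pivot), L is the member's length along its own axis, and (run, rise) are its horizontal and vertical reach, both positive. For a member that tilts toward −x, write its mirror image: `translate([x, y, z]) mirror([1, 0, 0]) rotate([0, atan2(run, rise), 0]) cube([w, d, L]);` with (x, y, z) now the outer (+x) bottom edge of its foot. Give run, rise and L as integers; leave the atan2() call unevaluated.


translate([336, 0, 630]) cube([84, 817, 78]);
translate([0, 60, 0]) rotate([0, atan2(336, 630), 0]) cube([30, 49, 714]);
translate([756, 60, 0]) mirror([1, 0, 0]) rotate([0, atan2(336, 630), 0]) cube([30, 49, 714]);
translate([0, 708, 0]) rotate([0, atan2(336, 630), 0]) cube([30, 49, 714]);
translate([756, 708, 0]) mirror([1, 0, 0]) rotate([0, atan2(336, 630), 0]) cube([30, 49, 714]);


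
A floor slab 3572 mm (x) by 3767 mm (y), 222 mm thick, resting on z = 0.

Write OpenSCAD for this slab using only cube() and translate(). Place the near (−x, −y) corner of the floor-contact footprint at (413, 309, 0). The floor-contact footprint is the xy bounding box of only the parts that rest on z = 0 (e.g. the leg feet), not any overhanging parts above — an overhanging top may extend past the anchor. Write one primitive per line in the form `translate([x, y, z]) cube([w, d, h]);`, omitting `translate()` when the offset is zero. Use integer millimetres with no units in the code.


translate([413, 309, 0]) cube([3572, 3767, 222]);


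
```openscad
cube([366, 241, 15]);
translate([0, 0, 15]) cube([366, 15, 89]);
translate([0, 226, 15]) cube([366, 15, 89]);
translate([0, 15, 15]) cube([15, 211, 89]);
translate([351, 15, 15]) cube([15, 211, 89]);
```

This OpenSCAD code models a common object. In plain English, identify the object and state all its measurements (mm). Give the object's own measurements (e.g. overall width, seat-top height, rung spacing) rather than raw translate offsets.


An open-topped rectangular box: outside dimensions 366×241×104 mm, with a uniform wall and base thickness of 15 mm. The base is a full 366×241 slab on the floor; four walls sit on top of the base. The front and back walls (the −y and +y sides) span the full width; the two side walls fit between them.


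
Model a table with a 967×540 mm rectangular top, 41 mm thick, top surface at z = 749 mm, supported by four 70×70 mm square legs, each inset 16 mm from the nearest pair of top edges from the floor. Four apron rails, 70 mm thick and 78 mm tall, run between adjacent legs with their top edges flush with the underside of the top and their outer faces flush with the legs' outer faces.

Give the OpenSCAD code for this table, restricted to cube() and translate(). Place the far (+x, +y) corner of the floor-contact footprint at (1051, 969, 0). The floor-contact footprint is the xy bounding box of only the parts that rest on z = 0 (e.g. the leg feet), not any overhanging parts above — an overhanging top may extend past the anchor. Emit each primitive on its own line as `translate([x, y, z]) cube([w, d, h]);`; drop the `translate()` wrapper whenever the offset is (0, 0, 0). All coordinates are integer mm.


// leg_h = 749 - 41 = 708
// apron z = 708 - 78 = 630
translate([100, 445, 708]) cube([967, 540, 41]);
translate([116, 461, 0]) cube([70, 70, 708]);
translate([981, 461, 0]) cube([70, 70, 708]);
translate([116, 899, 0]) cube([70, 70, 708]);
translate([981, 899, 0]) cube([70, 70, 708]);
translate([186, 461, 630]) cube([795, 70, 78]);
translate([186, 899, 630]) cube([795, 70, 78]);
translate([116, 531, 630]) cube([70, 368, 78]);
translate([981, 531, 630]) cube([70, 368, 78]);


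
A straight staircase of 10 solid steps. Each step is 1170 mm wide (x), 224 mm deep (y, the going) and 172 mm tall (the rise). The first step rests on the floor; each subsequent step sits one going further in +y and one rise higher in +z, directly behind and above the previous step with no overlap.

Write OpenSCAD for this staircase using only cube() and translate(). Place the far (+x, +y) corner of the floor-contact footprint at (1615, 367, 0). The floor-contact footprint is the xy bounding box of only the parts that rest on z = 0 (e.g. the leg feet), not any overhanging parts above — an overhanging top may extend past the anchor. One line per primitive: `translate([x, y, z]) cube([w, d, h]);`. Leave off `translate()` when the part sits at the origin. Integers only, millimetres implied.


translate([445, 143, 0]) cube([1170, 224, 172]);
translate([445, 367, 172]) cube([1170, 224, 172]);
translate([445, 591, 344]) cube([1170, 224, 172]);
translate([445, 815, 516]) cube([1170, 224, 172]);
translate([445, 1039, 688]) cube([1170, 224, 172]);
translate([445, 1263, 860]) cube([1170, 224, 172]);
translate([445, 1487, 1032]) cube([1170, 224, 172]);
translate([445, 1711, 1204]) cube([1170, 224, 172]);
translate([445, 1935, 1376]) cube([1170, 224, 172]);
translate([445, 2159, 1548]) cube([1170, 224, 172]);


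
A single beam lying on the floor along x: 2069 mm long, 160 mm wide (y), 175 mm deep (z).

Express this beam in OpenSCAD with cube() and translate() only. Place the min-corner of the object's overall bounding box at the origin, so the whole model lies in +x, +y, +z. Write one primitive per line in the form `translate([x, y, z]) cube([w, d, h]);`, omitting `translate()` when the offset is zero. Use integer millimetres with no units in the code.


cube([2069, 160, 175]);


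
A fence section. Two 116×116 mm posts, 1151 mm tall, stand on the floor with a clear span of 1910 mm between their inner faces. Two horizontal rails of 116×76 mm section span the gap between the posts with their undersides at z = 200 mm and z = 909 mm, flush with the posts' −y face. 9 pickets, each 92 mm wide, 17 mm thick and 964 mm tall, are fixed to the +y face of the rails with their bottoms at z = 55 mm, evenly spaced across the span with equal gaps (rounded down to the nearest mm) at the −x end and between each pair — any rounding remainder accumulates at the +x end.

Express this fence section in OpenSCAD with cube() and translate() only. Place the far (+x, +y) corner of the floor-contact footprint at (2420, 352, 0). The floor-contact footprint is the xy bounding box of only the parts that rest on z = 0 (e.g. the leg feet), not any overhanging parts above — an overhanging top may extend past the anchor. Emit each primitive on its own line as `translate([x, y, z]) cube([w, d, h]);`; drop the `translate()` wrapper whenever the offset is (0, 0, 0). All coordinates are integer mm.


translate([278, 236, 0]) cube([116, 116, 1151]);
translate([2304, 236, 0]) cube([116, 116, 1151]);
translate([394, 236, 200]) cube([1910, 116, 76]);
translate([394, 236, 909]) cube([1910, 116, 76]);
translate([502, 352, 55]) cube([92, 17, 964]);
translate([702, 352, 55]) cube([92, 17, 964]);
translate([902, 352, 55]) cube([92, 17, 964]);
translate([1102, 352, 55]) cube([92, 17, 964]);
translate([1302, 352, 55]) cube([92, 17, 964]);
translate([1502, 352, 55]) cube([92, 17, 964]);
translate([1702, 352, 55]) cube([92, 17, 964]);
translate([1902, 352, 55]) cube([92, 17, 964]);
translate([2102, 352, 55]) cube([92, 17, 964]);


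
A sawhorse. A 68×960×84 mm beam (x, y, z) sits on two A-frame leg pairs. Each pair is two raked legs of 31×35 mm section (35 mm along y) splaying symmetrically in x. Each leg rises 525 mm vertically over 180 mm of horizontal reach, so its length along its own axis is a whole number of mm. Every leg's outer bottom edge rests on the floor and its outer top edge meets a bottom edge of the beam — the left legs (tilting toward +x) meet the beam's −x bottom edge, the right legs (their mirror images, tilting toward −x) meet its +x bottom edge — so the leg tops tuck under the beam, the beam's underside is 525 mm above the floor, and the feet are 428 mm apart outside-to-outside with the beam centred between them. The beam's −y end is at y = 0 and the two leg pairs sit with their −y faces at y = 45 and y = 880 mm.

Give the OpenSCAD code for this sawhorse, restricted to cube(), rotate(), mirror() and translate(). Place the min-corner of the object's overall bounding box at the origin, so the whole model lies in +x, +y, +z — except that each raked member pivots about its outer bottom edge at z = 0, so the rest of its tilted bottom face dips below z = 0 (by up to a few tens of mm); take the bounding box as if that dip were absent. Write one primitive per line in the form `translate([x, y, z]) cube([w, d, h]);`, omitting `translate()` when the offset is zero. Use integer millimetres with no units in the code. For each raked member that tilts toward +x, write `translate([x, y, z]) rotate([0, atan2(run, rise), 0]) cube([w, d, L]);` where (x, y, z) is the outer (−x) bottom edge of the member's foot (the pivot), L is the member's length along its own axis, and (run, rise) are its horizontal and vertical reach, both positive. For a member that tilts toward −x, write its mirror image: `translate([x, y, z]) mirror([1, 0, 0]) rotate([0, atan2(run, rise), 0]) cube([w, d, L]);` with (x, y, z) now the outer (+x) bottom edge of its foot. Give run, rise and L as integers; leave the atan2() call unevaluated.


translate([180, 0, 525]) cube([68, 960, 84]);
translate([0, 45, 0]) rotate([0, atan2(180, 525), 0]) cube([31, 35, 555]);
translate([428, 45, 0]) mirror([1, 0, 0]) rotate([0, atan2(180, 525), 0]) cube([31, 35, 555]);
translate([0, 880, 0]) rotate([0, atan2(180, 525), 0]) cube([31, 35, 555]);
translate([428, 880, 0]) mirror([1, 0, 0]) rotate([0, atan2(180, 525), 0]) cube([31, 35, 555]);


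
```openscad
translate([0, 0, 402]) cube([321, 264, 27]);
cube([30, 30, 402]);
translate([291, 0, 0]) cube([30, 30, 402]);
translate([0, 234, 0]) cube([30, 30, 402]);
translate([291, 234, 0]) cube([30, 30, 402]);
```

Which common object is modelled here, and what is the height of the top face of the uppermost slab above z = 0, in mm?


A stool. The seat height is 429 mm.

A 321×264×27 slab at z = 402 on four corner posts — a stool. The seat top is 402 + 27 = 429 mm.


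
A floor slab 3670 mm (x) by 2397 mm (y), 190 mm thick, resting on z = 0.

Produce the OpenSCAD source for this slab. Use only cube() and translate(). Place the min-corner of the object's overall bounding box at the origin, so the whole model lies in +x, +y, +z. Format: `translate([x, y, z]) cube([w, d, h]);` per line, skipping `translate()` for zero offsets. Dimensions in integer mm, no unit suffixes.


cube([3670, 2397, 190]);


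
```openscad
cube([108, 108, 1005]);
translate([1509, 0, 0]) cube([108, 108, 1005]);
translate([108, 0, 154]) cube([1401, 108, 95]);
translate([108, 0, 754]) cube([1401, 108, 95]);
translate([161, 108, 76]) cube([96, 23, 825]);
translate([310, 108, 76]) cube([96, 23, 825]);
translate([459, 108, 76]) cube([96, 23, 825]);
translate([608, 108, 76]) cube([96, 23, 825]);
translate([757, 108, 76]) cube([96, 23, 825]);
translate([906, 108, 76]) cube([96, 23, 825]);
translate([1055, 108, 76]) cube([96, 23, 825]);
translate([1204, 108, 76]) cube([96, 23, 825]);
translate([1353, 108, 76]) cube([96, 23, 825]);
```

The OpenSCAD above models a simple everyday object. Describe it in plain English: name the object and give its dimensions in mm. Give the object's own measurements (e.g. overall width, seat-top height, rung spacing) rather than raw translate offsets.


A fence section. Two 108×108 mm posts, 1005 mm tall, stand on the floor with a clear span of 1401 mm between their inner faces. Two horizontal rails of 108×95 mm section span the gap between the posts with their undersides at z = 154 mm and z = 754 mm, flush with the posts' −y face. 9 pickets, each 96 mm wide, 23 mm thick and 825 mm tall, are fixed to the +y face of the rails with their bottoms at z = 76 mm, spaced across the span with a 53 mm gap after the −x post and between neighbouring pickets, with 60 mm left before the +x post.


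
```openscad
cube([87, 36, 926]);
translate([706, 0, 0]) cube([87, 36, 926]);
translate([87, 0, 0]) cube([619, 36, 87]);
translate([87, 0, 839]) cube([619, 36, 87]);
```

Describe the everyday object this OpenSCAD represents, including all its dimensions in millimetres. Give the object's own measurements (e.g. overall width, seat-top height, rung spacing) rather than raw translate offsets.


A rectangular picture frame lying in the x–z plane (depth along y). The opening is 619 mm wide (x) by 752 mm tall (z), surrounded by a border 87 mm wide on all four sides. The frame is 36 mm deep and is made of two full-height vertical stiles with two horizontal rails fitted between them.


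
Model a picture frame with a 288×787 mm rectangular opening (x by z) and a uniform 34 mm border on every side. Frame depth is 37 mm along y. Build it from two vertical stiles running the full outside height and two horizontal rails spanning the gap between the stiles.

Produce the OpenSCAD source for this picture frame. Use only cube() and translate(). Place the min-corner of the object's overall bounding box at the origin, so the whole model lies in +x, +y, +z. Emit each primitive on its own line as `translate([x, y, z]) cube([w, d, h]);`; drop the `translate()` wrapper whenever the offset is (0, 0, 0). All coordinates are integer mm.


cube([34, 37, 855]);
translate([322, 0, 0]) cube([34, 37, 855]);
translate([34, 0, 0]) cube([288, 37, 34]);
translate([34, 0, 821]) cube([288, 37, 34]);


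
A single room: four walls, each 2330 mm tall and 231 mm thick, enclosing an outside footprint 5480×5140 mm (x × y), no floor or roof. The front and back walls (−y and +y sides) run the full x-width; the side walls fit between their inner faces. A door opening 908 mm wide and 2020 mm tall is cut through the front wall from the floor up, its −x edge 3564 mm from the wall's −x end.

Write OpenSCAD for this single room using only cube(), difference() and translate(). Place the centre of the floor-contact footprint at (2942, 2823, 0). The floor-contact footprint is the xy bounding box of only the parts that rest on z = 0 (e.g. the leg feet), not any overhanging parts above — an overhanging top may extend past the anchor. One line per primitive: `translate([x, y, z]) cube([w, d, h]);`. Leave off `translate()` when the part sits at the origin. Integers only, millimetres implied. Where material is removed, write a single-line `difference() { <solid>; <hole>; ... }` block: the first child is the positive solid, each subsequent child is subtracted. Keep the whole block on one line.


difference() { translate([202, 253, 0]) cube([5480, 231, 2330]); translate([3766, 253, 0]) cube([908, 231, 2020]); }
translate([202, 5162, 0]) cube([5480, 231, 2330]);
translate([202, 484, 0]) cube([231, 4678, 2330]);
translate([5451, 484, 0]) cube([231, 4678, 2330]);
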